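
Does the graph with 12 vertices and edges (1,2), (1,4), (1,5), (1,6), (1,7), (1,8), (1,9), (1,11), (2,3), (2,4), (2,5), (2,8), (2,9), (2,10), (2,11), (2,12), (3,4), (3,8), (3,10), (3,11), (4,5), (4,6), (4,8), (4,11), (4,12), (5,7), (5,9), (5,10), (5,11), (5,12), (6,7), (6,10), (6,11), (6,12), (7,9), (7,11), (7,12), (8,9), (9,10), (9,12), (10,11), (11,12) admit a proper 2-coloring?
No (odd cycle of length 3: 8 -> 1 -> 2 -> 8)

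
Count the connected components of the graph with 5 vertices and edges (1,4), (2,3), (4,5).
2 (components: {1, 4, 5}, {2, 3})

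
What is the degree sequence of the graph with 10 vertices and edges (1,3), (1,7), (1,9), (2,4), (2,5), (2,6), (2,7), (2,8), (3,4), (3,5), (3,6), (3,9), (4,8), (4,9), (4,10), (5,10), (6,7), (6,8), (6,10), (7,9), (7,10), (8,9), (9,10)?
[6, 5, 5, 5, 5, 5, 5, 4, 3, 3] (degrees: deg(1)=3, deg(2)=5, deg(3)=5, deg(4)=5, deg(5)=3, deg(6)=5, deg(7)=5, deg(8)=4, deg(9)=6, deg(10)=5)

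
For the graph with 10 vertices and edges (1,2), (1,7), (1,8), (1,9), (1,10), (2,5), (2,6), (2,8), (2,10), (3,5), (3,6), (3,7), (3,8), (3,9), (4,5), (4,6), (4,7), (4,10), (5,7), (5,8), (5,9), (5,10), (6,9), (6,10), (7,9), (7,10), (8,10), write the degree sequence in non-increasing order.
[7, 7, 6, 5, 5, 5, 5, 5, 5, 4] (degrees: deg(1)=5, deg(2)=5, deg(3)=5, deg(4)=4, deg(5)=7, deg(6)=5, deg(7)=6, deg(8)=5, deg(9)=5, deg(10)=7)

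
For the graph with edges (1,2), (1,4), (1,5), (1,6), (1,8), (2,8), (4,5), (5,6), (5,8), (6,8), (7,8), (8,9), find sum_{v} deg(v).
24 (handshake: sum of degrees = 2|E| = 2 x 12 = 24)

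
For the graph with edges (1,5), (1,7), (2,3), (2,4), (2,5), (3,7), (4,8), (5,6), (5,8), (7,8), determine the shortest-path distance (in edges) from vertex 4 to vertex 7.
2 (path: 4 -> 8 -> 7, 2 edges)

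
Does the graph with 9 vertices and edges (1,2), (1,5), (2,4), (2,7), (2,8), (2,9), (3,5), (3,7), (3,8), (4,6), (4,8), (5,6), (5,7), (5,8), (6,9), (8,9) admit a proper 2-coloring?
No (odd cycle of length 3: 7 -> 5 -> 3 -> 7)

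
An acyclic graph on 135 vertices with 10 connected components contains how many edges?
125 (Each of the 10 component trees on V_i vertices has V_i - 1 edges; summing gives V - C = 135 - 10 = 125)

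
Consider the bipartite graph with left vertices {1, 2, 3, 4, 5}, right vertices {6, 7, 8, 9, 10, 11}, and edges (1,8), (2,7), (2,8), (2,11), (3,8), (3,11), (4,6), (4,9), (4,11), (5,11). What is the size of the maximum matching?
4 (matching: (1,8), (2,7), (3,11), (4,9); upper bound min(|L|,|R|) = min(5,6) = 5)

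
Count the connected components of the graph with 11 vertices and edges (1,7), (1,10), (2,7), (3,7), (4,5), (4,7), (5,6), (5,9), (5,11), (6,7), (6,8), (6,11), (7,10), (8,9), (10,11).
1 (components: {1, 2, 3, 4, 5, 6, 7, 8, 9, 10, 11})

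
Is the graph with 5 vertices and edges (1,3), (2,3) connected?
No, it has 3 components: {1, 2, 3}, {4}, {5}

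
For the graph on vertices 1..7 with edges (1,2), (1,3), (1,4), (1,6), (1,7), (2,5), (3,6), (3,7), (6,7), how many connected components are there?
1 (components: {1, 2, 3, 4, 5, 6, 7})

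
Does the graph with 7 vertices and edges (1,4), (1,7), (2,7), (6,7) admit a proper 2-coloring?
Yes. Partition: {1, 2, 3, 5, 6}, {4, 7}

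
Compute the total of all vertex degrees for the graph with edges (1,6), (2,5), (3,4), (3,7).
8 (handshake: sum of degrees = 2|E| = 2 x 4 = 8)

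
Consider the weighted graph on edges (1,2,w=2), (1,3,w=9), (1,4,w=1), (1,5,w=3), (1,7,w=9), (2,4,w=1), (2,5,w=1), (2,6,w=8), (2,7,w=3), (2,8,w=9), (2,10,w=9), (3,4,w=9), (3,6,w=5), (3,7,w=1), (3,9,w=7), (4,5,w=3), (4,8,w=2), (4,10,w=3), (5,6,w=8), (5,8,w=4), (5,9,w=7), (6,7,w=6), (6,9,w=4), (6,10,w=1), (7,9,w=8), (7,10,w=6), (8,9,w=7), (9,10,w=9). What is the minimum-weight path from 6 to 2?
5 (path: 6 -> 10 -> 4 -> 2; weights 1 + 3 + 1 = 5)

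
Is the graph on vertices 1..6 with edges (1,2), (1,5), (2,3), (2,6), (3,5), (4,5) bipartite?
Yes. Partition: {1, 3, 4, 6}, {2, 5}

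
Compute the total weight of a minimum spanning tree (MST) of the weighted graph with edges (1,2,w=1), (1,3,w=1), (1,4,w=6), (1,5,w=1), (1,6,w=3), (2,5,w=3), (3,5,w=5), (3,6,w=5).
12 (MST edges: (1,2,w=1), (1,3,w=1), (1,4,w=6), (1,5,w=1), (1,6,w=3); sum of weights 1 + 1 + 6 + 1 + 3 = 12)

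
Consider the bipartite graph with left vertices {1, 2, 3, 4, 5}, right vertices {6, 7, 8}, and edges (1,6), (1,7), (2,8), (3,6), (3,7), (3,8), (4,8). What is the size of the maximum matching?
3 (matching: (1,7), (2,8), (3,6); upper bound min(|L|,|R|) = min(5,3) = 3)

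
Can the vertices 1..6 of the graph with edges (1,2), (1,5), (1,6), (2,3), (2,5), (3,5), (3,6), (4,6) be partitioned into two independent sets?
No (odd cycle of length 3: 2 -> 1 -> 5 -> 2)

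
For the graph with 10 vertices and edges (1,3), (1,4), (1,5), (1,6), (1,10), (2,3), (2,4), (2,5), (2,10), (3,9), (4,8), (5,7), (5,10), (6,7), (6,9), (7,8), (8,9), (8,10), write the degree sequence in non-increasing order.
[5, 4, 4, 4, 4, 3, 3, 3, 3, 3] (degrees: deg(1)=5, deg(2)=4, deg(3)=3, deg(4)=3, deg(5)=4, deg(6)=3, deg(7)=3, deg(8)=4, deg(9)=3, deg(10)=4)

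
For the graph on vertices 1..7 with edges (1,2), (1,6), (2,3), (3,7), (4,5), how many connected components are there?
2 (components: {1, 2, 3, 6, 7}, {4, 5})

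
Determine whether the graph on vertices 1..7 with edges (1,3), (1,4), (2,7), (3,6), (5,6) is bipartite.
Yes. Partition: {1, 2, 6}, {3, 4, 5, 7}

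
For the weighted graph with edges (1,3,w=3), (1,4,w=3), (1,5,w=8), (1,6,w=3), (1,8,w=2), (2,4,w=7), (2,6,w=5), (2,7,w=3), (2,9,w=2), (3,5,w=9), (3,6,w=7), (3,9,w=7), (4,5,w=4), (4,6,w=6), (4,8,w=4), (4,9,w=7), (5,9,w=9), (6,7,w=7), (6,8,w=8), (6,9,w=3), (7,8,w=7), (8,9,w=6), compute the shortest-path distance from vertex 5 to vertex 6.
10 (path: 5 -> 4 -> 6; weights 4 + 6 = 10)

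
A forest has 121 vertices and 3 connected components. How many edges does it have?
118 (Each of the 3 component trees on V_i vertices has V_i - 1 edges; summing gives V - C = 121 - 3 = 118)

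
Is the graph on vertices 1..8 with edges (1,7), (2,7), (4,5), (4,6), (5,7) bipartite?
Yes. Partition: {1, 2, 3, 5, 6, 8}, {4, 7}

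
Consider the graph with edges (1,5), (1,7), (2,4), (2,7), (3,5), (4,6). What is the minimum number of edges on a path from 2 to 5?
3 (path: 2 -> 7 -> 1 -> 5, 3 edges)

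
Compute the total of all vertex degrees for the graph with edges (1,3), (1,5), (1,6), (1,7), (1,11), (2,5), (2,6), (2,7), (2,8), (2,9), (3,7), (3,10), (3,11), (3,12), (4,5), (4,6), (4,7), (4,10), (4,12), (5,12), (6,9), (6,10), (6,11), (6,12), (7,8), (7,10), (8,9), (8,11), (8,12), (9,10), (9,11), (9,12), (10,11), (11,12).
68 (handshake: sum of degrees = 2|E| = 2 x 34 = 68)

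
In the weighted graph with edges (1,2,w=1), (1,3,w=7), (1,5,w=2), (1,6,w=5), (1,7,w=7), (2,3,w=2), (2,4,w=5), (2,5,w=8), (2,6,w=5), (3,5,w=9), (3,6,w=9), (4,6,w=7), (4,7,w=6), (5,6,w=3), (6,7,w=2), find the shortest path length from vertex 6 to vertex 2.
5 (path: 6 -> 2; weights 5 = 5)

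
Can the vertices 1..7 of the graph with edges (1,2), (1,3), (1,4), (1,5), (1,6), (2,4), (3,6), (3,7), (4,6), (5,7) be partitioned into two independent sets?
No (odd cycle of length 3: 2 -> 1 -> 4 -> 2)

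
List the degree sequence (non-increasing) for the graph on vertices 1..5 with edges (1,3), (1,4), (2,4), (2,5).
[2, 2, 2, 1, 1] (degrees: deg(1)=2, deg(2)=2, deg(3)=1, deg(4)=2, deg(5)=1)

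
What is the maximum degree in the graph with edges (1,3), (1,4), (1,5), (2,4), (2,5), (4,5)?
3 (attained at vertices 1, 4, 5)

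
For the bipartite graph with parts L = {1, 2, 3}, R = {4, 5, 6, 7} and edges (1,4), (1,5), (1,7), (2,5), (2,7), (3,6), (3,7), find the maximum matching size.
3 (matching: (1,7), (2,5), (3,6); upper bound min(|L|,|R|) = min(3,4) = 3)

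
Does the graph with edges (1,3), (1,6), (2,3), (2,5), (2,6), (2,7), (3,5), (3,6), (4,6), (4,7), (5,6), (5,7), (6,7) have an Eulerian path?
Yes — and in fact it has an Eulerian circuit (the graph is connected and all 7 vertices have even degree)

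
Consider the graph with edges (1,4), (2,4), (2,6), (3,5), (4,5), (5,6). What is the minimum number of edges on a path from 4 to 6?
2 (path: 4 -> 2 -> 6, 2 edges)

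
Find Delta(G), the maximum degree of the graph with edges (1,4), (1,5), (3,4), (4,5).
3 (attained at vertex 4)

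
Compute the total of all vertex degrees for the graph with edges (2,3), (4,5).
4 (handshake: sum of degrees = 2|E| = 2 x 2 = 4)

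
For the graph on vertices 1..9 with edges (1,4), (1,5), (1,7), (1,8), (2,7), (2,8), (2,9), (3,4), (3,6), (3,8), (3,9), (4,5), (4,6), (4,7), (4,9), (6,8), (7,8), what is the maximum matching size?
4 (matching: (1,5), (3,6), (4,9), (7,8); upper bound floor(n/2) = floor(9/2) = 4)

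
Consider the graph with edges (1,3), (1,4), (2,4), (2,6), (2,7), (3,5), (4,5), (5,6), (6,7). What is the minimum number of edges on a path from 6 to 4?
2 (path: 6 -> 2 -> 4, 2 edges)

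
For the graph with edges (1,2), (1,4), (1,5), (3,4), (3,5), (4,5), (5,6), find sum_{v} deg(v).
14 (handshake: sum of degrees = 2|E| = 2 x 7 = 14)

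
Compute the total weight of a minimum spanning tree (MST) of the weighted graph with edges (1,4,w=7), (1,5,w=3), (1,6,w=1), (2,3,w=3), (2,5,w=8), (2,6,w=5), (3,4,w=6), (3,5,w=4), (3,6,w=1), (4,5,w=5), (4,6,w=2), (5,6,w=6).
10 (MST edges: (1,5,w=3), (1,6,w=1), (2,3,w=3), (3,6,w=1), (4,6,w=2); sum of weights 3 + 1 + 3 + 1 + 2 = 10)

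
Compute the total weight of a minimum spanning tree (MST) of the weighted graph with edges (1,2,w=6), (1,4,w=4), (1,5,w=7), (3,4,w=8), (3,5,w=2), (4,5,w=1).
13 (MST edges: (1,2,w=6), (1,4,w=4), (3,5,w=2), (4,5,w=1); sum of weights 6 + 4 + 2 + 1 = 13)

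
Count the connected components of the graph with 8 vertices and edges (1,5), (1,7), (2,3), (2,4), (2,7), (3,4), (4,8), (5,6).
1 (components: {1, 2, 3, 4, 5, 6, 7, 8})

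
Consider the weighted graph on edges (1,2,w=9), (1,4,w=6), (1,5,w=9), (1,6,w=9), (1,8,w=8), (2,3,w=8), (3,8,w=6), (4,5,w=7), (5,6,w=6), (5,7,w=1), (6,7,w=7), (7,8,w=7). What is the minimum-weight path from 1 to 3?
14 (path: 1 -> 8 -> 3; weights 8 + 6 = 14)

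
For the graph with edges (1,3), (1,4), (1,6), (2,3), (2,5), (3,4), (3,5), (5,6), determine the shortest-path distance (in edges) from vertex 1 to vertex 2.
2 (path: 1 -> 3 -> 2, 2 edges)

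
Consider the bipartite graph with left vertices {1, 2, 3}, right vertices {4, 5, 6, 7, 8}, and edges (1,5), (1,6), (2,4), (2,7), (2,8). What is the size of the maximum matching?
2 (matching: (1,6), (2,8); upper bound min(|L|,|R|) = min(3,5) = 3)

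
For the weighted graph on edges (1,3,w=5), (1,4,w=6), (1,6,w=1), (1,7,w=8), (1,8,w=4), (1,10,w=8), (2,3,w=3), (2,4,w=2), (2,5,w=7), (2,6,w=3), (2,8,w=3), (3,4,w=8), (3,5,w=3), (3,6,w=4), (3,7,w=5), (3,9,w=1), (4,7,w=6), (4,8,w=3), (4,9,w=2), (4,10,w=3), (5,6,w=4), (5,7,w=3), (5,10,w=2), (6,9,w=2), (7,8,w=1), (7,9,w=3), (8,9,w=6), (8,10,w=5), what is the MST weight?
17 (MST edges: (1,6,w=1), (2,4,w=2), (2,8,w=3), (3,5,w=3), (3,9,w=1), (4,9,w=2), (5,10,w=2), (6,9,w=2), (7,8,w=1); sum of weights 1 + 2 + 3 + 3 + 1 + 2 + 2 + 2 + 1 = 17)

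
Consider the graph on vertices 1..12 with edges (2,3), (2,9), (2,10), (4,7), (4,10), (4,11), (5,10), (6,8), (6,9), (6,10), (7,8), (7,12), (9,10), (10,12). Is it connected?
No, it has 2 components: {1}, {2, 3, 4, 5, 6, 7, 8, 9, 10, 11, 12}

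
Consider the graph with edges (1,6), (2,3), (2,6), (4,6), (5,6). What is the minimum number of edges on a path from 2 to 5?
2 (path: 2 -> 6 -> 5, 2 edges)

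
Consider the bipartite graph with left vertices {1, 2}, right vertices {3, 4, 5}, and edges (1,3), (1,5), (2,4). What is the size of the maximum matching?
2 (matching: (1,5), (2,4); upper bound min(|L|,|R|) = min(2,3) = 2)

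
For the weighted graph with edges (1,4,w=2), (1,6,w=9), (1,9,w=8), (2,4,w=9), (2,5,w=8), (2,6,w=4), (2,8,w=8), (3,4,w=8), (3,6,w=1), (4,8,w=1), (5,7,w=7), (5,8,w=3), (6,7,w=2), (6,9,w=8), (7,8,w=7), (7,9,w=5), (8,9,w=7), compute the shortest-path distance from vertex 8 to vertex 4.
1 (path: 8 -> 4; weights 1 = 1)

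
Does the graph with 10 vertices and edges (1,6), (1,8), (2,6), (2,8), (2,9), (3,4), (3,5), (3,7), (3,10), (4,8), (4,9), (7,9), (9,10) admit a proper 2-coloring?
Yes. Partition: {1, 2, 4, 5, 7, 10}, {3, 6, 8, 9}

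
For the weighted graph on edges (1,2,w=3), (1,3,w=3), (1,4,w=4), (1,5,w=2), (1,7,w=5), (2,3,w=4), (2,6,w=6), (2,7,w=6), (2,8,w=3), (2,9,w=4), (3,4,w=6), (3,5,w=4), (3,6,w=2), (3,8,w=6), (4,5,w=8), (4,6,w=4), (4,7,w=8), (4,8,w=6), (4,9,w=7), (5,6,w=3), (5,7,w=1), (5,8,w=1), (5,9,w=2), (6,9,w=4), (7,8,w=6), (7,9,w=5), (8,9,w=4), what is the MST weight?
18 (MST edges: (1,2,w=3), (1,3,w=3), (1,4,w=4), (1,5,w=2), (3,6,w=2), (5,7,w=1), (5,8,w=1), (5,9,w=2); sum of weights 3 + 3 + 4 + 2 + 2 + 1 + 1 + 2 = 18)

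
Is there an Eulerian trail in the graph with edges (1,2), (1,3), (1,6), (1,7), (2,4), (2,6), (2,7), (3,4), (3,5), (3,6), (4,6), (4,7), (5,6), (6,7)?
Yes — and in fact it has an Eulerian circuit (the graph is connected and all 7 vertices have even degree)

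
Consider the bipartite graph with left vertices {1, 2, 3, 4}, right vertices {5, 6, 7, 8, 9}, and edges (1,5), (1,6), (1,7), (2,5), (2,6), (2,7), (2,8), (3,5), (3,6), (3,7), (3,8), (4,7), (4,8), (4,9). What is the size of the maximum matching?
4 (matching: (1,7), (2,8), (3,6), (4,9); upper bound min(|L|,|R|) = min(4,5) = 4)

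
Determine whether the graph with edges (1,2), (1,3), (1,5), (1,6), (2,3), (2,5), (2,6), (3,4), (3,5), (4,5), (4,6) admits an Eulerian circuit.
No (2 vertices have odd degree: {4, 6}; Eulerian circuit requires 0)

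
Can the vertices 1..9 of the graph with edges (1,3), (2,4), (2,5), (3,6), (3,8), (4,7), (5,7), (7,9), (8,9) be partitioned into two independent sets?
Yes. Partition: {1, 2, 6, 7, 8}, {3, 4, 5, 9}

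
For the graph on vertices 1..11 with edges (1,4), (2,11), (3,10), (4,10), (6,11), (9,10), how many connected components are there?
5 (components: {1, 3, 4, 9, 10}, {2, 6, 11}, {5}, {7}, {8})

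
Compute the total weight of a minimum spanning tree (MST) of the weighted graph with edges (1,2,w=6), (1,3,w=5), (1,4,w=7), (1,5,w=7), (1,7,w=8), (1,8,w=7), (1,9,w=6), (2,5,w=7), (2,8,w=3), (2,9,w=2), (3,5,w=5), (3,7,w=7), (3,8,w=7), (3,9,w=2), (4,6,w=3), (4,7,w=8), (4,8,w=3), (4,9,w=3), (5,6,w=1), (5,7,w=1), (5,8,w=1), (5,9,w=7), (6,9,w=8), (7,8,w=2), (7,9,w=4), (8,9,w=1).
16 (MST edges: (1,3,w=5), (2,9,w=2), (3,9,w=2), (4,9,w=3), (5,6,w=1), (5,7,w=1), (5,8,w=1), (8,9,w=1); sum of weights 5 + 2 + 2 + 3 + 1 + 1 + 1 + 1 = 16)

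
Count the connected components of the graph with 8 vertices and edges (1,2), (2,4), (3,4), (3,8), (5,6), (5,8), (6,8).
2 (components: {1, 2, 3, 4, 5, 6, 8}, {7})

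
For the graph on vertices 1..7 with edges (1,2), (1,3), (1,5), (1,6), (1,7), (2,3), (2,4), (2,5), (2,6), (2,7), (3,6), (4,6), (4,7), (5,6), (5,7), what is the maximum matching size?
3 (matching: (1,2), (4,7), (5,6); upper bound floor(n/2) = floor(7/2) = 3)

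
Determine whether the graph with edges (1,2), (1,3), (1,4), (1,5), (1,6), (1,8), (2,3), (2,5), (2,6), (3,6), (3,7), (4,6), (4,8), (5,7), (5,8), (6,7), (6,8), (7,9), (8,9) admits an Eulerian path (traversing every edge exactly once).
Yes (the graph is connected and exactly 2 vertices have odd degree: {4, 8}; any Eulerian path must start and end at those)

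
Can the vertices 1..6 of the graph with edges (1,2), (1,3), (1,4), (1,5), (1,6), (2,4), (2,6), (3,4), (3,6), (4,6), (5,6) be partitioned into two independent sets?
No (odd cycle of length 3: 6 -> 1 -> 5 -> 6)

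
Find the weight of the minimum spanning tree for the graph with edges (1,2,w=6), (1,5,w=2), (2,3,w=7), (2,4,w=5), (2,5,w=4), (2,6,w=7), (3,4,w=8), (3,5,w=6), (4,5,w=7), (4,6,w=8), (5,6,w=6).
23 (MST edges: (1,5,w=2), (2,4,w=5), (2,5,w=4), (3,5,w=6), (5,6,w=6); sum of weights 2 + 5 + 4 + 6 + 6 = 23)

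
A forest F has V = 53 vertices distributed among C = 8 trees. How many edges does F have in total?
45 (Each of the 8 component trees on V_i vertices has V_i - 1 edges; summing gives V - C = 53 - 8 = 45)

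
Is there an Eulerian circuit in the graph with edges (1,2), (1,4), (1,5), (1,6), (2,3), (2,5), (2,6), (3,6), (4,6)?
Yes (the graph is connected and all 6 vertices have even degree)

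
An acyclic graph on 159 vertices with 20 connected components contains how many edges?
139 (Each of the 20 component trees on V_i vertices has V_i - 1 edges; summing gives V - C = 159 - 20 = 139)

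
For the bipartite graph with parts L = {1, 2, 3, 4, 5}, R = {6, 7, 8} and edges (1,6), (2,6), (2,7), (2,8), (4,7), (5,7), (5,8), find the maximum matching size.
3 (matching: (1,6), (2,8), (4,7); upper bound min(|L|,|R|) = min(5,3) = 3)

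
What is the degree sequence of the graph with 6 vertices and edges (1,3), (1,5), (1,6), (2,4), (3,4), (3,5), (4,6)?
[3, 3, 3, 2, 2, 1] (degrees: deg(1)=3, deg(2)=1, deg(3)=3, deg(4)=3, deg(5)=2, deg(6)=2)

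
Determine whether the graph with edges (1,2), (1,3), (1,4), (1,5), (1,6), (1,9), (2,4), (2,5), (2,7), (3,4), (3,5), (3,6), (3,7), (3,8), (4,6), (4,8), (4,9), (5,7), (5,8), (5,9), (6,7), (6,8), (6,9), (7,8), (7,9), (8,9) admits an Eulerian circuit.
Yes (the graph is connected and all 9 vertices have even degree)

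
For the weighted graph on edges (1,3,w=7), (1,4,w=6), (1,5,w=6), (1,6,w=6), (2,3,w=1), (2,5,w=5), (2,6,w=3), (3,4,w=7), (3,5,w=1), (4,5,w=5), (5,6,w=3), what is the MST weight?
16 (MST edges: (1,4,w=6), (2,3,w=1), (2,6,w=3), (3,5,w=1), (4,5,w=5); sum of weights 6 + 1 + 3 + 1 + 5 = 16)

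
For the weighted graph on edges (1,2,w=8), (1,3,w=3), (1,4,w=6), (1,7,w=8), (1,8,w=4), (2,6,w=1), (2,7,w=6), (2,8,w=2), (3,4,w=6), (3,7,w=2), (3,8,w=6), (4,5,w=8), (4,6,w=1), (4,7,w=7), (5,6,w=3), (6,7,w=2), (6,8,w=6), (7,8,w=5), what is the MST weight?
14 (MST edges: (1,3,w=3), (2,6,w=1), (2,8,w=2), (3,7,w=2), (4,6,w=1), (5,6,w=3), (6,7,w=2); sum of weights 3 + 1 + 2 + 2 + 1 + 3 + 2 = 14)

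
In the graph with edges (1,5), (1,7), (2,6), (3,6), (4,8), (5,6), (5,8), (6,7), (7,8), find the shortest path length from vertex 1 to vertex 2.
3 (path: 1 -> 5 -> 6 -> 2, 3 edges)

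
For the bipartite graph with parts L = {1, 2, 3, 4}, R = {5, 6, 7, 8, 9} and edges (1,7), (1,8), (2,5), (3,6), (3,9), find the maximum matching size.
3 (matching: (1,8), (2,5), (3,9); upper bound min(|L|,|R|) = min(4,5) = 4)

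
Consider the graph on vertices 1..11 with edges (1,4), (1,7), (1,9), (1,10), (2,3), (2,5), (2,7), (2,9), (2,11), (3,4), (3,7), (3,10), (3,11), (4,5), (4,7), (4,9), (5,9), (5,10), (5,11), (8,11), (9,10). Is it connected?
No, it has 2 components: {1, 2, 3, 4, 5, 7, 8, 9, 10, 11}, {6}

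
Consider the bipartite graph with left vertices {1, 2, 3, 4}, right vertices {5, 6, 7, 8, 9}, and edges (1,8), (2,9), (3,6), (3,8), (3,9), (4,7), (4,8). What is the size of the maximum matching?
4 (matching: (1,8), (2,9), (3,6), (4,7); upper bound min(|L|,|R|) = min(4,5) = 4)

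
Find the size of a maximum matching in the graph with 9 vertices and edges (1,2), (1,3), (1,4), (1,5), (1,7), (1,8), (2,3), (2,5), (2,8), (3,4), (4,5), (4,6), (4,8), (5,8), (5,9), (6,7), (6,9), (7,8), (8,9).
4 (matching: (1,7), (2,5), (4,6), (8,9); upper bound floor(n/2) = floor(9/2) = 4)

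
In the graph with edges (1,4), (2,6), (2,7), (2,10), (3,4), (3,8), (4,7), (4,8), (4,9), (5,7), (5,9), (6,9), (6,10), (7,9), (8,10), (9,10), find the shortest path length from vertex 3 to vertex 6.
3 (path: 3 -> 8 -> 10 -> 6, 3 edges)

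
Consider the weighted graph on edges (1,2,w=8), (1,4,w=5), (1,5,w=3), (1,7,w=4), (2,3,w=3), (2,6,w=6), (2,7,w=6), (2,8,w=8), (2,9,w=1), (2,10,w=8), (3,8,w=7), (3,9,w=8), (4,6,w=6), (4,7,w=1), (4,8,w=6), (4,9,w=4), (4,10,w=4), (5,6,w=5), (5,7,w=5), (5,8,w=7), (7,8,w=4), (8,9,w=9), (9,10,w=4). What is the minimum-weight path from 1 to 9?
9 (path: 1 -> 4 -> 9; weights 5 + 4 = 9)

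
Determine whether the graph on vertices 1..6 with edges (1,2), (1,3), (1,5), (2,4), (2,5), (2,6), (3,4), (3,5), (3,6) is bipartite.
No (odd cycle of length 3: 5 -> 1 -> 3 -> 5)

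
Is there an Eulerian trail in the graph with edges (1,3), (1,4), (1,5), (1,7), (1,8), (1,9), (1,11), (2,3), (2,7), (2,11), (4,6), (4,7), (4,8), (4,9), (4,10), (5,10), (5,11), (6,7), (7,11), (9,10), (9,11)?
No (6 vertices have odd degree: {1, 2, 5, 7, 10, 11}; Eulerian path requires 0 or 2)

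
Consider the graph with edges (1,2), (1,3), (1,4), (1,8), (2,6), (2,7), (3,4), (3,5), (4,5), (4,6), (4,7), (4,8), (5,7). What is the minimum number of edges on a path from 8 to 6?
2 (path: 8 -> 4 -> 6, 2 edges)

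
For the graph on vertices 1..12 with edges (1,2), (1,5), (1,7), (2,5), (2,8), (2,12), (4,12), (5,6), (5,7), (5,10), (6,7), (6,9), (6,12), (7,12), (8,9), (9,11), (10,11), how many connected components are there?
2 (components: {1, 2, 4, 5, 6, 7, 8, 9, 10, 11, 12}, {3})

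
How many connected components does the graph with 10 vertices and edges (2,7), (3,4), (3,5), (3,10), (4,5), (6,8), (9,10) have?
4 (components: {1}, {2, 7}, {3, 4, 5, 9, 10}, {6, 8})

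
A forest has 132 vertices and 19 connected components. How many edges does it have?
113 (Each of the 19 component trees on V_i vertices has V_i - 1 edges; summing gives V - C = 132 - 19 = 113)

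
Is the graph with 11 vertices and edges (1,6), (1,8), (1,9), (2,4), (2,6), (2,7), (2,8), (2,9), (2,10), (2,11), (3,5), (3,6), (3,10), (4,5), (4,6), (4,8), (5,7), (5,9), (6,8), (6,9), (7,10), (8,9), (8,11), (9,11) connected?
Yes (BFS from 1 visits [1, 6, 8, 9, 2, 3, 4, 11, 5, 7, 10] — all 11 vertices reached)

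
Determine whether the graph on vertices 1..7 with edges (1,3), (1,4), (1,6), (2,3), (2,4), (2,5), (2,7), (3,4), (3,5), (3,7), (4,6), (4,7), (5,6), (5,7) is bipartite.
No (odd cycle of length 3: 6 -> 1 -> 4 -> 6)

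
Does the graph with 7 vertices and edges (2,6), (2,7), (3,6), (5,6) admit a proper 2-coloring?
Yes. Partition: {1, 2, 3, 4, 5}, {6, 7}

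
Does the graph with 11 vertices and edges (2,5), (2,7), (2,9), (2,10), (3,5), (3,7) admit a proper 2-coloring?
Yes. Partition: {1, 2, 3, 4, 6, 8, 11}, {5, 7, 9, 10}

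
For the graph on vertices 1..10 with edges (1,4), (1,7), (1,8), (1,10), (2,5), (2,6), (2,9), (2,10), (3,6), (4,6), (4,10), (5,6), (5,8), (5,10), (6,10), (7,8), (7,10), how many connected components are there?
1 (components: {1, 2, 3, 4, 5, 6, 7, 8, 9, 10})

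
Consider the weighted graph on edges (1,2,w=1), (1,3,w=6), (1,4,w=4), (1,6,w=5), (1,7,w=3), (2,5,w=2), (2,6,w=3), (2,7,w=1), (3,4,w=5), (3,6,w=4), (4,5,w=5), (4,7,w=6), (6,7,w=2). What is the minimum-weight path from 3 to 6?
4 (path: 3 -> 6; weights 4 = 4)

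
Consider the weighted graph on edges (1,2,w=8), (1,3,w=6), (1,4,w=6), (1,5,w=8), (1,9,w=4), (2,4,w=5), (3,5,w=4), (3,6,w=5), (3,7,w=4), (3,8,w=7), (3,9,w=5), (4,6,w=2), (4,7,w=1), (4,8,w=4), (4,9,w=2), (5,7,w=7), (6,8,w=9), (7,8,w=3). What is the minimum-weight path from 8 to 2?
9 (path: 8 -> 4 -> 2; weights 4 + 5 = 9)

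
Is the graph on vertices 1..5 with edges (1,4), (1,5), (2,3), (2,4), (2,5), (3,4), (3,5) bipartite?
No (odd cycle of length 3: 3 -> 4 -> 2 -> 3)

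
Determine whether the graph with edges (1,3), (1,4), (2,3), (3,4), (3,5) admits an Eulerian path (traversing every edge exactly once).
Yes (the graph is connected and exactly 2 vertices have odd degree: {2, 5}; any Eulerian path must start and end at those)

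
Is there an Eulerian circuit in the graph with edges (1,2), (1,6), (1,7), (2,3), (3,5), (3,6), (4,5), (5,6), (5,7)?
No (4 vertices have odd degree: {1, 3, 4, 6}; Eulerian circuit requires 0)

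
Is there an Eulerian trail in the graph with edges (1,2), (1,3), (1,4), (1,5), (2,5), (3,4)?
Yes — and in fact it has an Eulerian circuit (the graph is connected and all 5 vertices have even degree)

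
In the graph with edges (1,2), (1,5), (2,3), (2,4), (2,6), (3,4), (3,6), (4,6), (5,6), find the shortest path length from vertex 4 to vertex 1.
2 (path: 4 -> 2 -> 1, 2 edges)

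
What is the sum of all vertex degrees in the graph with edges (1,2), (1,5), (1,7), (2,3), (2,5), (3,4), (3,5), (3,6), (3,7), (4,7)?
20 (handshake: sum of degrees = 2|E| = 2 x 10 = 20)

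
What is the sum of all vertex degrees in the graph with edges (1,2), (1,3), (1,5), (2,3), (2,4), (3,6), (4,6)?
14 (handshake: sum of degrees = 2|E| = 2 x 7 = 14)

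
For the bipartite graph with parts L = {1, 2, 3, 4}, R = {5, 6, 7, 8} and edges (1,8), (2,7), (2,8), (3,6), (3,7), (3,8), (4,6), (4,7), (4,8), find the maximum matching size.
3 (matching: (1,8), (2,7), (3,6); upper bound min(|L|,|R|) = min(4,4) = 4)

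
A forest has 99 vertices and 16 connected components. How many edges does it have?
83 (Each of the 16 component trees on V_i vertices has V_i - 1 edges; summing gives V - C = 99 - 16 = 83)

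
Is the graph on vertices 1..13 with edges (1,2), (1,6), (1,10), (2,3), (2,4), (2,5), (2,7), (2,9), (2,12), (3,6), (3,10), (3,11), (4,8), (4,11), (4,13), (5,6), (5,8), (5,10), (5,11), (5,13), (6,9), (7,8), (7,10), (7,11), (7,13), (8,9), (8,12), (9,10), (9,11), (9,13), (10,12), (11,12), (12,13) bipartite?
Yes. Partition: {1, 3, 4, 5, 7, 9, 12}, {2, 6, 8, 10, 11, 13}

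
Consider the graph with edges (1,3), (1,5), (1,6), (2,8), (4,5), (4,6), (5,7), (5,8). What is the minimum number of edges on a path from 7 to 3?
3 (path: 7 -> 5 -> 1 -> 3, 3 edges)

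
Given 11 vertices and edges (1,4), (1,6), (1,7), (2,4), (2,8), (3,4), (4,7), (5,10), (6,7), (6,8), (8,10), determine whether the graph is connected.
No, it has 3 components: {1, 2, 3, 4, 5, 6, 7, 8, 10}, {9}, {11}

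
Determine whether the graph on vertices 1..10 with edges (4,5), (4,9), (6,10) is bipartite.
Yes. Partition: {1, 2, 3, 5, 7, 8, 9, 10}, {4, 6}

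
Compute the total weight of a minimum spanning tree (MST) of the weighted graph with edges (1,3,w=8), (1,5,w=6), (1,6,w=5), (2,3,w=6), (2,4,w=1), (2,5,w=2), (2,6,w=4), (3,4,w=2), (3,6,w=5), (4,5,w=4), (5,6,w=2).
12 (MST edges: (1,6,w=5), (2,4,w=1), (2,5,w=2), (3,4,w=2), (5,6,w=2); sum of weights 5 + 1 + 2 + 2 + 2 = 12)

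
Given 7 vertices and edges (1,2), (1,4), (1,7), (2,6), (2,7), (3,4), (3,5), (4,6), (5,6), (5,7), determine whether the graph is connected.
Yes (BFS from 1 visits [1, 2, 4, 7, 6, 3, 5] — all 7 vertices reached)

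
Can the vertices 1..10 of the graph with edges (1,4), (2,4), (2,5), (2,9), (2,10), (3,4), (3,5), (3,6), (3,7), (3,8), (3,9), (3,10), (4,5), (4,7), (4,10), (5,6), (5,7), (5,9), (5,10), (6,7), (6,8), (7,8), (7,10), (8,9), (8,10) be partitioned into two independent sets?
No (odd cycle of length 3: 3 -> 4 -> 5 -> 3)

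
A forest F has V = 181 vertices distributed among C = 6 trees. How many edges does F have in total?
175 (Each of the 6 component trees on V_i vertices has V_i - 1 edges; summing gives V - C = 181 - 6 = 175)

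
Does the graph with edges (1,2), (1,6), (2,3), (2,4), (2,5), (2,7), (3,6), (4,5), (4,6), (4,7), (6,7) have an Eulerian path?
Yes (the graph is connected and exactly 2 vertices have odd degree: {2, 7}; any Eulerian path must start and end at those)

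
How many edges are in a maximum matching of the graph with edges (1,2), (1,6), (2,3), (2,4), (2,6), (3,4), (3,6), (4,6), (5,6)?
3 (matching: (1,2), (3,4), (5,6); upper bound floor(n/2) = floor(6/2) = 3)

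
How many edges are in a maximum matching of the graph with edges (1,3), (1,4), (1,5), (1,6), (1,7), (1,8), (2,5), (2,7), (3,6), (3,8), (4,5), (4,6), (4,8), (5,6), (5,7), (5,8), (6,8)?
4 (matching: (1,3), (2,7), (4,6), (5,8); upper bound floor(n/2) = floor(8/2) = 4)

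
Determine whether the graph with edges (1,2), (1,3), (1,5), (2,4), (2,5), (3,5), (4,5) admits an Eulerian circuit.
No (2 vertices have odd degree: {1, 2}; Eulerian circuit requires 0)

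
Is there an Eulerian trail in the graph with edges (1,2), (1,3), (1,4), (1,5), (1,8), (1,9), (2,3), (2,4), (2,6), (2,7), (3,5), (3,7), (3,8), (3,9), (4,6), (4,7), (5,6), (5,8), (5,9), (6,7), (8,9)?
Yes (the graph is connected and exactly 2 vertices have odd degree: {2, 5}; any Eulerian path must start and end at those)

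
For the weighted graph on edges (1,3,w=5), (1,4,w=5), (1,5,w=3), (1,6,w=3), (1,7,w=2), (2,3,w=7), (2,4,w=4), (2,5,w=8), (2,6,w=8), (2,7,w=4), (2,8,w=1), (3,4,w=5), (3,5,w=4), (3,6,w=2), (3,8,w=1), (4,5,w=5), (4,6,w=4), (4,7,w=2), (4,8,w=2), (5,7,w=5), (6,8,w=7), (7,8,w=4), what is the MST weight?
13 (MST edges: (1,5,w=3), (1,7,w=2), (2,8,w=1), (3,6,w=2), (3,8,w=1), (4,7,w=2), (4,8,w=2); sum of weights 3 + 2 + 1 + 2 + 1 + 2 + 2 = 13)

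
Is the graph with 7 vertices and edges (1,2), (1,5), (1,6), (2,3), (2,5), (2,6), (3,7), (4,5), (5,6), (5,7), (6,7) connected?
Yes (BFS from 1 visits [1, 2, 5, 6, 3, 4, 7] — all 7 vertices reached)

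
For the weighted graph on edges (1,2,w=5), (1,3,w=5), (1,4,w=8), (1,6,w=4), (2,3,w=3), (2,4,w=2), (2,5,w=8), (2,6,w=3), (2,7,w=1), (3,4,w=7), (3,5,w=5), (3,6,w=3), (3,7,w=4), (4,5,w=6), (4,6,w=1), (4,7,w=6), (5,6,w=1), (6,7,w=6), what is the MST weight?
12 (MST edges: (1,6,w=4), (2,3,w=3), (2,4,w=2), (2,7,w=1), (4,6,w=1), (5,6,w=1); sum of weights 4 + 3 + 2 + 1 + 1 + 1 = 12)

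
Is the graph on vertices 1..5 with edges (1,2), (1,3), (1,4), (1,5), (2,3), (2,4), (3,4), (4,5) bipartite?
No (odd cycle of length 3: 3 -> 1 -> 4 -> 3)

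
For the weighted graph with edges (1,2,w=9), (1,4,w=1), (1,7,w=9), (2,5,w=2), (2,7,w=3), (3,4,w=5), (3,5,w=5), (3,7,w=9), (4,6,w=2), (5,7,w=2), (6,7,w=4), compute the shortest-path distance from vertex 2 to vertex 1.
9 (path: 2 -> 1; weights 9 = 9)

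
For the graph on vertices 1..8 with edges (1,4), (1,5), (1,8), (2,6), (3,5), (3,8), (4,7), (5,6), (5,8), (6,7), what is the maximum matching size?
4 (matching: (1,5), (2,6), (3,8), (4,7); upper bound floor(n/2) = floor(8/2) = 4)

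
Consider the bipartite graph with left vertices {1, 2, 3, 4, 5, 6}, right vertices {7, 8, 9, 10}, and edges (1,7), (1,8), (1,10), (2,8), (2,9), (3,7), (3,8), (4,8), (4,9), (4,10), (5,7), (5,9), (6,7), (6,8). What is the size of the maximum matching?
4 (matching: (1,10), (2,9), (3,8), (5,7); upper bound min(|L|,|R|) = min(6,4) = 4)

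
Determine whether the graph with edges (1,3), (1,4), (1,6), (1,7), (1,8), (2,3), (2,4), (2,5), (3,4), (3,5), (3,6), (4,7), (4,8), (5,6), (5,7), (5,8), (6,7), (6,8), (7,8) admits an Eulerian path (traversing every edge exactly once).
No (8 vertices have odd degree: {1, 2, 3, 4, 5, 6, 7, 8}; Eulerian path requires 0 or 2)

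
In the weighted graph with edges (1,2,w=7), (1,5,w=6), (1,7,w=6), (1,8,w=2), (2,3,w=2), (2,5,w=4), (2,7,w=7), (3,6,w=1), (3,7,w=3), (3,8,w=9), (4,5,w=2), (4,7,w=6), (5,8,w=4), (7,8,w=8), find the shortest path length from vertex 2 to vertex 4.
6 (path: 2 -> 5 -> 4; weights 4 + 2 = 6)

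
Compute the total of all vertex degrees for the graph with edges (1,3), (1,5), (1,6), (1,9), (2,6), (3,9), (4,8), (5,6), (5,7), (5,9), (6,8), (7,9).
24 (handshake: sum of degrees = 2|E| = 2 x 12 = 24)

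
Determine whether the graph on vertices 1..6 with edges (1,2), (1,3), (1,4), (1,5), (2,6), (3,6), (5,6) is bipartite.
Yes. Partition: {1, 6}, {2, 3, 4, 5}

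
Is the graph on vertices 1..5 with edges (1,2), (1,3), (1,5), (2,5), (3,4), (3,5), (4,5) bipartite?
No (odd cycle of length 3: 3 -> 1 -> 5 -> 3)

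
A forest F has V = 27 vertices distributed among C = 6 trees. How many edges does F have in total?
21 (Each of the 6 component trees on V_i vertices has V_i - 1 edges; summing gives V - C = 27 - 6 = 21)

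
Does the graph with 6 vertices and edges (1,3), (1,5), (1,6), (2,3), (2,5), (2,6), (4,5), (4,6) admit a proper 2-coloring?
Yes. Partition: {1, 2, 4}, {3, 5, 6}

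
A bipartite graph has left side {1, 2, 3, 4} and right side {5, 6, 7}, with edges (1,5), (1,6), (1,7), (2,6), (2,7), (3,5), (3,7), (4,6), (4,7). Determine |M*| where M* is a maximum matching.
3 (matching: (1,7), (2,6), (3,5); upper bound min(|L|,|R|) = min(4,3) = 3)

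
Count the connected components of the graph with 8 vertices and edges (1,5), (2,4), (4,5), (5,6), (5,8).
3 (components: {1, 2, 4, 5, 6, 8}, {3}, {7})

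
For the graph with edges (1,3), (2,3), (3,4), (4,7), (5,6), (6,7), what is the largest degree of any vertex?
3 (attained at vertex 3)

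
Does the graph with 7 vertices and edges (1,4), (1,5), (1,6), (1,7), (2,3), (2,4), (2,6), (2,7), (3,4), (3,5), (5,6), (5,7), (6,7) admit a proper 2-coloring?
No (odd cycle of length 3: 6 -> 1 -> 5 -> 6)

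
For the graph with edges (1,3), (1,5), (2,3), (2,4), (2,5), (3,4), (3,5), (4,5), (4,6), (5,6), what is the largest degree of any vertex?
5 (attained at vertex 5)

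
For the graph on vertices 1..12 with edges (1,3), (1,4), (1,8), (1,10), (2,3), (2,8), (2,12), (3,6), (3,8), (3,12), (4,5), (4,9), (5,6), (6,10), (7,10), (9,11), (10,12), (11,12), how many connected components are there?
1 (components: {1, 2, 3, 4, 5, 6, 7, 8, 9, 10, 11, 12})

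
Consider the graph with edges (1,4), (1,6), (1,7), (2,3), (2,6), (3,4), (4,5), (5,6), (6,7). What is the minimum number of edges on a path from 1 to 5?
2 (path: 1 -> 4 -> 5, 2 edges)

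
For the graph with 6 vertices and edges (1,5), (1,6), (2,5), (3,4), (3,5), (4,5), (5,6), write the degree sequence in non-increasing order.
[5, 2, 2, 2, 2, 1] (degrees: deg(1)=2, deg(2)=1, deg(3)=2, deg(4)=2, deg(5)=5, deg(6)=2)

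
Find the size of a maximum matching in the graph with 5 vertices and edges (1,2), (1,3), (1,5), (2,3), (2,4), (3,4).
2 (matching: (1,5), (3,4); upper bound floor(n/2) = floor(5/2) = 2)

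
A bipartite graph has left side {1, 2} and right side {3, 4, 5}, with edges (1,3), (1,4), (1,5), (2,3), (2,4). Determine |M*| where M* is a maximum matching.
2 (matching: (1,5), (2,4); upper bound min(|L|,|R|) = min(2,3) = 2)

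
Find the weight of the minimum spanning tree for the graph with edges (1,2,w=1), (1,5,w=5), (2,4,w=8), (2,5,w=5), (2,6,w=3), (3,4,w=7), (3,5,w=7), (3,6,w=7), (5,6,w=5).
23 (MST edges: (1,2,w=1), (1,5,w=5), (2,6,w=3), (3,4,w=7), (3,5,w=7); sum of weights 1 + 5 + 3 + 7 + 7 = 23)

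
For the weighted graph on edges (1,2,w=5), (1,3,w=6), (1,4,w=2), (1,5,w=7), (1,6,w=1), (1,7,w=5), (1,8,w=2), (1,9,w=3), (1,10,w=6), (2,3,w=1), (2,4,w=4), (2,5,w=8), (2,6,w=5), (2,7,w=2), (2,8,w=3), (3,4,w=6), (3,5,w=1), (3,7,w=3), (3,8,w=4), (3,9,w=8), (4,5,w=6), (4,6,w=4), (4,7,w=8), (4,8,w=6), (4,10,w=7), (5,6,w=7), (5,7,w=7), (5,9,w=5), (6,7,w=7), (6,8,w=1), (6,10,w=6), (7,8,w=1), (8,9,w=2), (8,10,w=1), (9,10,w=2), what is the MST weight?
12 (MST edges: (1,4,w=2), (1,6,w=1), (2,3,w=1), (2,7,w=2), (3,5,w=1), (6,8,w=1), (7,8,w=1), (8,9,w=2), (8,10,w=1); sum of weights 2 + 1 + 1 + 2 + 1 + 1 + 1 + 2 + 1 = 12)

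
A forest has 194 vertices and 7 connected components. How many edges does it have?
187 (Each of the 7 component trees on V_i vertices has V_i - 1 edges; summing gives V - C = 194 - 7 = 187)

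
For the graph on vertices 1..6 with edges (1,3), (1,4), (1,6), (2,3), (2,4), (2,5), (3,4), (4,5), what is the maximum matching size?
3 (matching: (1,6), (2,5), (3,4); upper bound floor(n/2) = floor(6/2) = 3)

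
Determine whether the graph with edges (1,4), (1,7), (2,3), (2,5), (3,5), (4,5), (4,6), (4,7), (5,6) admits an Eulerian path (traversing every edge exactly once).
Yes — and in fact it has an Eulerian circuit (the graph is connected and all 7 vertices have even degree)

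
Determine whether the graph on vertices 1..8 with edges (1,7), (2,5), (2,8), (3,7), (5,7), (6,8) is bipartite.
Yes. Partition: {1, 3, 4, 5, 8}, {2, 6, 7}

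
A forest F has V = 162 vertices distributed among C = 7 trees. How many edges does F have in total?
155 (Each of the 7 component trees on V_i vertices has V_i - 1 edges; summing gives V - C = 162 - 7 = 155)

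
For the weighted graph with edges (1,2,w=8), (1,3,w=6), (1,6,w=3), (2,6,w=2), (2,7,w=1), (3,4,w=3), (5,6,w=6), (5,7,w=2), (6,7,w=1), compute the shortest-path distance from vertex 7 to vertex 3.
10 (path: 7 -> 6 -> 1 -> 3; weights 1 + 3 + 6 = 10)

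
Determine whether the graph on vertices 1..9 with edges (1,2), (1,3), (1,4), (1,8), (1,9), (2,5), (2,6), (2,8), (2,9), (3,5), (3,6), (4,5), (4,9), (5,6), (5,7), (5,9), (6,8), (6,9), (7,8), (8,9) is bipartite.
No (odd cycle of length 3: 4 -> 1 -> 9 -> 4)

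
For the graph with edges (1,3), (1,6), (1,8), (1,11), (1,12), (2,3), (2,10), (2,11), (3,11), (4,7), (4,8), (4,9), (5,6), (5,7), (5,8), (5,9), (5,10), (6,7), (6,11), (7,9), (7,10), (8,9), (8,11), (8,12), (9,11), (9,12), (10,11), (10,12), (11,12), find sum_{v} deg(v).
58 (handshake: sum of degrees = 2|E| = 2 x 29 = 58)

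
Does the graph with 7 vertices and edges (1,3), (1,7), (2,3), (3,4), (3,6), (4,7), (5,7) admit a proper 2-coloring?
Yes. Partition: {1, 2, 4, 5, 6}, {3, 7}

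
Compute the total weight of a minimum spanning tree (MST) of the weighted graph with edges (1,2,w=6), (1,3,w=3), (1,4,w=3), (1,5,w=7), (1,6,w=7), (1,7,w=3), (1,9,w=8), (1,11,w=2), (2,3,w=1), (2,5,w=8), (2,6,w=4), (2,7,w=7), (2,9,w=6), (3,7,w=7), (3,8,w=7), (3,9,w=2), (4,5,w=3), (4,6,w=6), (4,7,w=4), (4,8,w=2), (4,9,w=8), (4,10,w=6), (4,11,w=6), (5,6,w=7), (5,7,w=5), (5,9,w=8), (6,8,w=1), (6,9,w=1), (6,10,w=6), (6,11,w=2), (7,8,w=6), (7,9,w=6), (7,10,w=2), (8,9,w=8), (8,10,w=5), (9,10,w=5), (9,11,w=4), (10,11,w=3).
19 (MST edges: (1,7,w=3), (1,11,w=2), (2,3,w=1), (3,9,w=2), (4,5,w=3), (4,8,w=2), (6,8,w=1), (6,9,w=1), (6,11,w=2), (7,10,w=2); sum of weights 3 + 2 + 1 + 2 + 3 + 2 + 1 + 1 + 2 + 2 = 19)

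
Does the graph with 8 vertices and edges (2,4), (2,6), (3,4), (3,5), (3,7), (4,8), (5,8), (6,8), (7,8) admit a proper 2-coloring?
Yes. Partition: {1, 2, 3, 8}, {4, 5, 6, 7}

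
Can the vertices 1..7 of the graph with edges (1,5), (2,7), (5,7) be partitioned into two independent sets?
Yes. Partition: {1, 3, 4, 6, 7}, {2, 5}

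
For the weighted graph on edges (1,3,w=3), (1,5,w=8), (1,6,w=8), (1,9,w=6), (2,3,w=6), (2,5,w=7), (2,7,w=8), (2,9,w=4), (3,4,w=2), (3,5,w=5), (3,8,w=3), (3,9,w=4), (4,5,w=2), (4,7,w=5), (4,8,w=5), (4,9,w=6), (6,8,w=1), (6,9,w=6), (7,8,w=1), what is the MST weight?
20 (MST edges: (1,3,w=3), (2,9,w=4), (3,4,w=2), (3,8,w=3), (3,9,w=4), (4,5,w=2), (6,8,w=1), (7,8,w=1); sum of weights 3 + 4 + 2 + 3 + 4 + 2 + 1 + 1 = 20)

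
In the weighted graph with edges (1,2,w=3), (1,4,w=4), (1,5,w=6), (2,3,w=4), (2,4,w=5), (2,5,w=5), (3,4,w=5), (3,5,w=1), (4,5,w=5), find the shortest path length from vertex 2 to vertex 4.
5 (path: 2 -> 4; weights 5 = 5)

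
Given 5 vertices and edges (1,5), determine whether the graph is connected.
No, it has 4 components: {1, 5}, {2}, {3}, {4}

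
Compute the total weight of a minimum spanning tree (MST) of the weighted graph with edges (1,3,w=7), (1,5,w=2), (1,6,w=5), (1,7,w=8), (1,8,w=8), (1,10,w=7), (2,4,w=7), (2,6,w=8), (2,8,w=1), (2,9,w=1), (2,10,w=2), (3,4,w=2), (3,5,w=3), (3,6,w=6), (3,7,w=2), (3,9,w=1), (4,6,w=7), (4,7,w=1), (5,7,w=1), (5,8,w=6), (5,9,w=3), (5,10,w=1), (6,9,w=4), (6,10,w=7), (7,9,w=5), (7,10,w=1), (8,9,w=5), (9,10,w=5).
14 (MST edges: (1,5,w=2), (2,8,w=1), (2,9,w=1), (2,10,w=2), (3,9,w=1), (4,7,w=1), (5,7,w=1), (5,10,w=1), (6,9,w=4); sum of weights 2 + 1 + 1 + 2 + 1 + 1 + 1 + 1 + 4 = 14)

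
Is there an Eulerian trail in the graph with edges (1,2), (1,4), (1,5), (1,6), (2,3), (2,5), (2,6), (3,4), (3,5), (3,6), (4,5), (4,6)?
Yes — and in fact it has an Eulerian circuit (the graph is connected and all 6 vertices have even degree)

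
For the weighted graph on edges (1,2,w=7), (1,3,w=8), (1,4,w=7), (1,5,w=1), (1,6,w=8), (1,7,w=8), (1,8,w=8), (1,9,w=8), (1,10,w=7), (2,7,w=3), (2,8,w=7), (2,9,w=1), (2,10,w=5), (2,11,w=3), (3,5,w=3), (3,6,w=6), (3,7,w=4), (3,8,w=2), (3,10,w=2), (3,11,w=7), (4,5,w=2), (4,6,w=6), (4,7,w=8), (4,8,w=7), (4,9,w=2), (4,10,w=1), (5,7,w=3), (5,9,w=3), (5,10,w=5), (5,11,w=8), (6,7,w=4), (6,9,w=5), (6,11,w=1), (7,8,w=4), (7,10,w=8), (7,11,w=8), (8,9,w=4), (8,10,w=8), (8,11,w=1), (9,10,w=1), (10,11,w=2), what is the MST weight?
15 (MST edges: (1,5,w=1), (2,7,w=3), (2,9,w=1), (3,8,w=2), (3,10,w=2), (4,5,w=2), (4,10,w=1), (6,11,w=1), (8,11,w=1), (9,10,w=1); sum of weights 1 + 3 + 1 + 2 + 2 + 2 + 1 + 1 + 1 + 1 = 15)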